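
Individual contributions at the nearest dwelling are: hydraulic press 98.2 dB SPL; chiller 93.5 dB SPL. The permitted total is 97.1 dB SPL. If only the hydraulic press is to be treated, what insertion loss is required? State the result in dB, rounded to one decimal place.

3.6 dB

The untreated sources together contribute 10^(93.5/10) = 2.239e+09, i.e. 93.50 dB SPL.
The limit corresponds to 10^(97.1/10) = 5.129e+09; subtracting the fixed part leaves 2.890e+09 for the hydraulic press, i.e. 94.61 dB SPL.
So the hydraulic press must be reduced from 98.2 to 94.61 dB SPL: IL = 3.59 dB.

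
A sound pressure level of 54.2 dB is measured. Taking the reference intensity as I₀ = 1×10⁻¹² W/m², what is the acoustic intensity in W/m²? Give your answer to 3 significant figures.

I/I₀ = 10^(54.2/10) = 2.63e+05, so I = 2.63e+05 × 10⁻¹² W/m².

2.63e-07 W/m²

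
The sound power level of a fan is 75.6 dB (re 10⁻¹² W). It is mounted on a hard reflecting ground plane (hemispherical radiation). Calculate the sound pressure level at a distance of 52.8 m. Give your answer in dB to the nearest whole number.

33 dB

The power spreads over a hemisphere of area 2π·r², so L_p = L_w − 10·log₁₀(2π·r²).
2π·r² = 1.752e+04 m², 10·log₁₀ of that is 42.434 dB.
L_p = 75.6 − 42.434 = 33.17 dB.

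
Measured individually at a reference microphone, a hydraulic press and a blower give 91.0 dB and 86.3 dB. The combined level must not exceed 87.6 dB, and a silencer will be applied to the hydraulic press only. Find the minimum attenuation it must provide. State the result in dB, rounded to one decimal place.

9.3 dB

The untreated sources together contribute 10^(86.3/10) = 4.266e+08, i.e. 86.30 dB.
The limit corresponds to 10^(87.6/10) = 5.754e+08; subtracting the fixed part leaves 1.489e+08 for the hydraulic press, i.e. 81.73 dB.
Required insertion loss = 91.0 − 81.73 = 9.27 dB.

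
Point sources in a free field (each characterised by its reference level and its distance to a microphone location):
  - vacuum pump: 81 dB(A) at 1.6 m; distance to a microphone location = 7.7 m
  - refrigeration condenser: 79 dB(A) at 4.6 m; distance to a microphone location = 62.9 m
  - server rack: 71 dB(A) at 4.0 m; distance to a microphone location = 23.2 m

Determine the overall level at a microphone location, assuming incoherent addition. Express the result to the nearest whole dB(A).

Propagate each source to the receiver with L = L_ref − 20·log₁₀(r/r_ref), then add intensities.
vacuum pump: 81 − 20·log₁₀(7.7/1.6) = 81 − 13.65 = 67.35 dB(A).
refrigeration condenser: 79 − 20·log₁₀(62.9/4.6) = 79 − 22.72 = 56.28 dB(A).
server rack: 71 − 20·log₁₀(23.2/4.0) = 71 − 15.27 = 55.73 dB(A).
Σ 10^(L/10) = 6.235e+06 → L_total = 10·log₁₀(6.235e+06) = 67.95 dB(A).

68 dB(A)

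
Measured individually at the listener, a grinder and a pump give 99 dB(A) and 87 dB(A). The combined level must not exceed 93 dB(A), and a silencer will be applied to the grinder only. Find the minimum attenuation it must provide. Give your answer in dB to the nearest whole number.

Everything except the grinder sums to 10^(87/10) = 5.012e+08 in linear terms, 87.00 dB(A).
To meet 93 dB(A) overall, the treated grinder may contribute at most 10^(93/10) − 5.012e+08 = 1.494e+09, i.e. 91.74 dB(A).
Required insertion loss = 99 − 91.74 = 7.26 dB.

7 dB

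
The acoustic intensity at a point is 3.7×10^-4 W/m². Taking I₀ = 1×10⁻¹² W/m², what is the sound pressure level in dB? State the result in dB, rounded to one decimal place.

L = 10·log₁₀(I/I₀) = 10·log₁₀(3.7×10^-4/10⁻¹²) = 10·log₁₀(3.7×10^8).
L = 10·(0.5682 + 8) = 85.68 dB.

85.7 dB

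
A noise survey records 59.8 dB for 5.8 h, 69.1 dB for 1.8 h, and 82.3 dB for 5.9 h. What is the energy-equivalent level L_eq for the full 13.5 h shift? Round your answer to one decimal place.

L_eq = 10·log₁₀[(1/T)·Σ tᵢ·10^(Lᵢ/10)] with T = 13.5 h.
Σ tᵢ·10^(Lᵢ/10) = 5.8·10^(59.8/10) + 1.8·10^(69.1/10) + 5.9·10^(82.3/10) = 1.022e+09.
L_eq = 10·log₁₀(1.022e+09/13.5) = 78.79 dB.

78.8 dB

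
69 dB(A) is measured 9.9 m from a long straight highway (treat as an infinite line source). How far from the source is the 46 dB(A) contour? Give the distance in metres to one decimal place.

1975.3 m

The 23.0 dB drop corresponds to a distance ratio of 10^(23.0/10) for a line source.
r₂ = 9.9·10^((69−46)/10) = 9.9·10^(23.0/10) = 1975.31 m.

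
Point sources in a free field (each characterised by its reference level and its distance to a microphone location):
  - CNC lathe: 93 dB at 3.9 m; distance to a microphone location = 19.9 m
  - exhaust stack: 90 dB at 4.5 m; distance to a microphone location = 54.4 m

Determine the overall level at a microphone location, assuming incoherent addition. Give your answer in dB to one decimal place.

First find each source's level at the receiver (point-source: −20·log₁₀(r/r_ref)), then combine on an intensity basis.
CNC lathe: 93 − 20·log₁₀(19.9/3.9) = 93 − 14.16 = 78.84 dB.
exhaust stack: 90 − 20·log₁₀(54.4/4.5) = 90 − 21.65 = 68.35 dB.
Σ 10^(L/10) = 8.348e+07 → L_total = 10·log₁₀(8.348e+07) = 79.22 dB.

79.2 dB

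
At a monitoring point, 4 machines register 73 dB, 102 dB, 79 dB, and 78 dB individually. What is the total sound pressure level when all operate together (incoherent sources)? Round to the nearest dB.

Incoherent sources combine by intensity addition: L_total = 10·log₁₀(Σ 10^(L_i/10)).
Σ 10^(L/10) = 10^(73/10) + 10^(102/10) + 10^(79/10) + 10^(78/10) = 1.601e+10.
L_total = 10·log₁₀(1.601e+10) = 102.04 dB.

102 dB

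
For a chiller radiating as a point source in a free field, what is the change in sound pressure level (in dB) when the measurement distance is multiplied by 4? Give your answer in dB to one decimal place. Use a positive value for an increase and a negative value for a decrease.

A point source loses 6 dB per doubling of distance; generally ΔL = −20·log₁₀(r₂/r₁).
ΔL = −20·log₁₀(4) = -12.04 dB.

-12.0 dB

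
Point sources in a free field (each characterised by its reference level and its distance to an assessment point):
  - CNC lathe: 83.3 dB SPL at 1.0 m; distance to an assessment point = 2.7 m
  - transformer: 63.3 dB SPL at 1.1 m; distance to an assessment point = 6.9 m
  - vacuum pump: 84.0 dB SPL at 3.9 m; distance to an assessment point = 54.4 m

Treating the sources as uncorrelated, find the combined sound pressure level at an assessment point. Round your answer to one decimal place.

First find each source's level at the receiver (point-source: −20·log₁₀(r/r_ref)), then combine on an intensity basis.
CNC lathe: 83.3 − 20·log₁₀(2.7/1.0) = 83.3 − 8.63 = 74.67 dB SPL.
transformer: 63.3 − 20·log₁₀(6.9/1.1) = 63.3 − 15.95 = 47.35 dB SPL.
vacuum pump: 84.0 − 20·log₁₀(54.4/3.9) = 84.0 − 22.89 = 61.11 dB SPL.
Σ 10^(L/10) = 3.067e+07 → L_total = 10·log₁₀(3.067e+07) = 74.87 dB SPL.

74.9 dB SPL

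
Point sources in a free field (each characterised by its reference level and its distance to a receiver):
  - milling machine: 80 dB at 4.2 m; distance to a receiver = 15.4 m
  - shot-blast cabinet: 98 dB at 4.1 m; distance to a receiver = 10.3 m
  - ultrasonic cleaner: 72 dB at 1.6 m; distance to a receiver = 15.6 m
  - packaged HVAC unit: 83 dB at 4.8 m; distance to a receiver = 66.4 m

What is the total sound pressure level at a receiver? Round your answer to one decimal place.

90.0 dB

Propagate each source to the receiver with L = L_ref − 20·log₁₀(r/r_ref), then add intensities.
milling machine: 80 − 20·log₁₀(15.4/4.2) = 80 − 11.29 = 68.71 dB.
shot-blast cabinet: 98 − 20·log₁₀(10.3/4.1) = 98 − 8.00 = 90.00 dB.
ultrasonic cleaner: 72 − 20·log₁₀(15.6/1.6) = 72 − 19.78 = 52.22 dB.
packaged HVAC unit: 83 − 20·log₁₀(66.4/4.8) = 83 − 22.82 = 60.18 dB.
Σ 10^(L/10) = 1.008e+09 → L_total = 10·log₁₀(1.008e+09) = 90.04 dB.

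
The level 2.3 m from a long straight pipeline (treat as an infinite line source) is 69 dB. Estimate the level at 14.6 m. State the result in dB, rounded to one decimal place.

Cylindrical spreading from a line source gives a 10·log₁₀(r₂/r₁) drop.
L₂ = 69 − 10·log₁₀(14.6/2.3) = 69 − 8.026 = 60.97 dB.

61.0 dB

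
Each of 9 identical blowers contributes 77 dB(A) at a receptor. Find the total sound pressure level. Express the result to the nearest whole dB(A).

N identical incoherent sources raise the level by 10·log₁₀ N.
L_total = 77 + 10·log₁₀(9) = 77 + 9.542 = 86.54 dB(A).

87 dB(A)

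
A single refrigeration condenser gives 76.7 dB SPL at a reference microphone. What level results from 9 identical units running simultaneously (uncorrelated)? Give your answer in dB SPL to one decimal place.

86.2 dB SPL

With 9 equal, uncorrelated contributions the intensity is 9× that of one unit, giving a rise of 10·log₁₀ 9.
L_total = 76.7 + 10·log₁₀(9) = 76.7 + 9.542 = 86.24 dB SPL.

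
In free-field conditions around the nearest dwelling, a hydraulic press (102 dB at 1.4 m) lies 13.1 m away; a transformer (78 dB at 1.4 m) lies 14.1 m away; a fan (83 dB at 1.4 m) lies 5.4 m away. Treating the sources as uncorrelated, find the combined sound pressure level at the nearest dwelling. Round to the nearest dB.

Apply inverse-square spreading to bring every level to the receiver, then sum 10^(L/10).
hydraulic press: 102 − 20·log₁₀(13.1/1.4) = 102 − 19.42 = 82.58 dB.
transformer: 78 − 20·log₁₀(14.1/1.4) = 78 − 20.06 = 57.94 dB.
fan: 83 − 20·log₁₀(5.4/1.4) = 83 − 11.73 = 71.27 dB.
Σ 10^(L/10) = 1.950e+08 → L_total = 10·log₁₀(1.950e+08) = 82.90 dB.

83 dB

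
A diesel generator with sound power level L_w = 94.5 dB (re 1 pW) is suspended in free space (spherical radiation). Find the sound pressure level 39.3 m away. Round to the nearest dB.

52 dB

The power spreads over a sphere of area 4π·r², so L_p = L_w − 10·log₁₀(4π·r²).
4π·r² = 1.941e+04 m², 10·log₁₀ of that is 42.880 dB.
L_p = 94.5 − 42.880 = 51.62 dB.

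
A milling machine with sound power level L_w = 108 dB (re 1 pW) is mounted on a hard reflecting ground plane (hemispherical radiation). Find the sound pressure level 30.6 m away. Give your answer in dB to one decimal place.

The power spreads over a hemisphere of area 2π·r², so L_p = L_w − 10·log₁₀(2π·r²).
2π·r² = 5883 m², 10·log₁₀ of that is 37.696 dB.
L_p = 108 − 37.696 = 70.30 dB.

70.3 dB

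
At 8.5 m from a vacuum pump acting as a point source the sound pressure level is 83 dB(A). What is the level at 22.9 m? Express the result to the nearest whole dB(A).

For a point source, L₂ = L₁ − 20·log₁₀(r₂/r₁).
L₂ = 83 − 20·log₁₀(22.9/8.5) = 83 − 8.608 = 74.39 dB(A).

74 dB(A)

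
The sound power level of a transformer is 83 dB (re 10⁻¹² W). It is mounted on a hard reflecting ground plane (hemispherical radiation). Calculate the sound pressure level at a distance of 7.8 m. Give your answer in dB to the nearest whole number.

57 dB

L_p = L_w − 10·log₁₀(2π·r²) with r = 7.8 m.
2π·r² = 382.3 m², 10·log₁₀ of that is 25.824 dB.
L_p = 83 − 25.824 = 57.18 dB.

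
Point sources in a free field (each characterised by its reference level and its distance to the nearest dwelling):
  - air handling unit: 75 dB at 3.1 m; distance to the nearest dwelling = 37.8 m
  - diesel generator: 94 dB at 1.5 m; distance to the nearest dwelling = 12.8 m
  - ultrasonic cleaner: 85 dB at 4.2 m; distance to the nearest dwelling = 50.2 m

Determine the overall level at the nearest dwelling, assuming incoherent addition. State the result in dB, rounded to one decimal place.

Apply inverse-square spreading to bring every level to the receiver, then sum 10^(L/10).
air handling unit: 75 − 20·log₁₀(37.8/3.1) = 75 − 21.72 = 53.28 dB.
diesel generator: 94 − 20·log₁₀(12.8/1.5) = 94 − 18.62 = 75.38 dB.
ultrasonic cleaner: 85 − 20·log₁₀(50.2/4.2) = 85 − 21.55 = 63.45 dB.
Σ 10^(L/10) = 3.692e+07 → L_total = 10·log₁₀(3.692e+07) = 75.67 dB.

75.7 dB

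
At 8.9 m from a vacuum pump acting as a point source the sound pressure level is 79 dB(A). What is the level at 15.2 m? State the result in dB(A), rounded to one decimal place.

For a point source, L₂ = L₁ − 20·log₁₀(r₂/r₁).
L₂ = 79 − 20·log₁₀(15.2/8.9) = 79 − 4.649 = 74.35 dB(A).

74.4 dB(A)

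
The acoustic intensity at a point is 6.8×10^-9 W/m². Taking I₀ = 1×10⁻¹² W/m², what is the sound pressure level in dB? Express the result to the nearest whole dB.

38 dB

Dividing by I₀ shifts the exponent by 12: I/I₀ = 6.8×10^3.
L = 10·(0.8325 + 3) = 38.33 dB.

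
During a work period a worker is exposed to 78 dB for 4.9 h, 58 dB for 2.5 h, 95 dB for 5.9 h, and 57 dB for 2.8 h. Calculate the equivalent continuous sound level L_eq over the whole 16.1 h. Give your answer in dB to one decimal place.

90.7 dB

Weight each interval's intensity by its duration and average over T = 16.1 h:
Σ tᵢ·10^(Lᵢ/10) = 4.9·10^(78/10) + 2.5·10^(58/10) + 5.9·10^(95/10) + 2.8·10^(57/10) = 1.897e+10.
L_eq = 10·log₁₀(1.897e+10/16.1) = 90.71 dB.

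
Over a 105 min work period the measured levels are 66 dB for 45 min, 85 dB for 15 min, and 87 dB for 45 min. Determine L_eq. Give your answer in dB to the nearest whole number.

84 dB

L_eq = 10·log₁₀[(1/T)·Σ tᵢ·10^(Lᵢ/10)] with T = 105 min.
Σ tᵢ·10^(Lᵢ/10) = 45·10^(66/10) + 15·10^(85/10) + 45·10^(87/10) = 2.748e+10.
L_eq = 10·log₁₀(2.748e+10/105) = 84.18 dB.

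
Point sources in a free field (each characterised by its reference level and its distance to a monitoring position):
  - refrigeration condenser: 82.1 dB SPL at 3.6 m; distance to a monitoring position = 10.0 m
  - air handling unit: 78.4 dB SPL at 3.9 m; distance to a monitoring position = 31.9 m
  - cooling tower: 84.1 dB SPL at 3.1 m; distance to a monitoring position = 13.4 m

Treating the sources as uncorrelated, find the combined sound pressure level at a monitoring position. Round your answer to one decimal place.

75.5 dB SPL

Apply inverse-square spreading to bring every level to the receiver, then sum 10^(L/10).
refrigeration condenser: 82.1 − 20·log₁₀(10.0/3.6) = 82.1 − 8.87 = 73.23 dB SPL.
air handling unit: 78.4 − 20·log₁₀(31.9/3.9) = 78.4 − 18.25 = 60.15 dB SPL.
cooling tower: 84.1 − 20·log₁₀(13.4/3.1) = 84.1 − 12.71 = 71.39 dB SPL.
Σ 10^(L/10) = 3.581e+07 → L_total = 10·log₁₀(3.581e+07) = 75.54 dB SPL.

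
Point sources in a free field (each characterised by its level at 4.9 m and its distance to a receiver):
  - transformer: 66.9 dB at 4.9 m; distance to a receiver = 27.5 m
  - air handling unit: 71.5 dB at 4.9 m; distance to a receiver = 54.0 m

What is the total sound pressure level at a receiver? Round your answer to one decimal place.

First find each source's level at the receiver (point-source: −20·log₁₀(r/r_ref)), then combine on an intensity basis.
transformer: 66.9 − 20·log₁₀(27.5/4.9) = 66.9 − 14.98 = 51.92 dB.
air handling unit: 71.5 − 20·log₁₀(54.0/4.9) = 71.5 − 20.84 = 50.66 dB.
Σ 10^(L/10) = 2.718e+05 → L_total = 10·log₁₀(2.718e+05) = 54.34 dB.

54.3 dB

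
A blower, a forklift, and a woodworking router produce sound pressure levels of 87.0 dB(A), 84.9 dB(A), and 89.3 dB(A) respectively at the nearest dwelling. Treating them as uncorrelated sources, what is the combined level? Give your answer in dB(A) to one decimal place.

For uncorrelated sources the intensities add, so convert each level to linear form, sum, and take 10·log₁₀ of the total.
Σ 10^(L/10) = 10^(87.0/10) + 10^(84.9/10) + 10^(89.3/10) = 1.661e+09.
L_total = 10·log₁₀(1.661e+09) = 92.20 dB(A).

92.2 dB(A)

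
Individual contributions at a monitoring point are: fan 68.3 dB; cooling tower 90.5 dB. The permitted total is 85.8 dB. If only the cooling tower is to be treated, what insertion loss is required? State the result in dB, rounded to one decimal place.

The untreated sources together contribute 10^(68.3/10) = 6.761e+06, i.e. 68.30 dB.
The limit corresponds to 10^(85.8/10) = 3.802e+08; subtracting the fixed part leaves 3.734e+08 for the cooling tower, i.e. 85.72 dB.
Required insertion loss = 90.5 − 85.72 = 4.78 dB.

4.8 dB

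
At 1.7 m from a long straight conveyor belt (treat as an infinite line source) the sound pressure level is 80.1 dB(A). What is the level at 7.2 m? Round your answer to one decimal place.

For a line source, L₂ = L₁ − 10·log₁₀(r₂/r₁).
L₂ = 80.1 − 10·log₁₀(7.2/1.7) = 80.1 − 6.269 = 73.83 dB(A).

73.8 dB(A)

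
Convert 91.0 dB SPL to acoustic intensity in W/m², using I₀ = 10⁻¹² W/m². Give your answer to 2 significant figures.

0.0013 W/m²

L = 10·log₁₀(I/I₀) ⇒ I = I₀·10^(L/10) = 10⁻¹² × 10^9.10.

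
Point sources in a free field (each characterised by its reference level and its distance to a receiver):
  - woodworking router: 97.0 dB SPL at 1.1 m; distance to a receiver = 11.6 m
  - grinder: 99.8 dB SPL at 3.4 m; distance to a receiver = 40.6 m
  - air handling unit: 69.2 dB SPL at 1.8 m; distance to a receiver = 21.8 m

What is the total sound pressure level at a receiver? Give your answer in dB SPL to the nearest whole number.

Propagate each source to the receiver with L = L_ref − 20·log₁₀(r/r_ref), then add intensities.
woodworking router: 97.0 − 20·log₁₀(11.6/1.1) = 97.0 − 20.46 = 76.54 dB SPL.
grinder: 99.8 − 20·log₁₀(40.6/3.4) = 99.8 − 21.54 = 78.26 dB SPL.
air handling unit: 69.2 − 20·log₁₀(21.8/1.8) = 69.2 − 21.66 = 47.54 dB SPL.
Σ 10^(L/10) = 1.121e+08 → L_total = 10·log₁₀(1.121e+08) = 80.50 dB SPL.

80 dB SPL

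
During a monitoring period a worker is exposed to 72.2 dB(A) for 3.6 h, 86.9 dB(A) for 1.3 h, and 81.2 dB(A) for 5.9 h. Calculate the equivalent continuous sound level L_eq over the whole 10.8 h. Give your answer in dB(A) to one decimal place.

81.4 dB(A)

Weight each interval's intensity by its duration and average over T = 10.8 h:
Σ tᵢ·10^(Lᵢ/10) = 3.6·10^(72.2/10) + 1.3·10^(86.9/10) + 5.9·10^(81.2/10) = 1.474e+09.
L_eq = 10·log₁₀(1.474e+09/10.8) = 81.35 dB(A).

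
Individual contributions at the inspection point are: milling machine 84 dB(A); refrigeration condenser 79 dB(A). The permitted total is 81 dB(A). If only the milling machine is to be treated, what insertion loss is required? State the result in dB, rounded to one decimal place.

The untreated sources together contribute 10^(79/10) = 7.943e+07, i.e. 79.00 dB(A).
To meet 81 dB(A) overall, the treated milling machine may contribute at most 10^(81/10) − 7.943e+07 = 4.646e+07, i.e. 76.67 dB(A).
So the milling machine must be reduced from 84 to 76.67 dB(A): IL = 7.33 dB.

7.3 dB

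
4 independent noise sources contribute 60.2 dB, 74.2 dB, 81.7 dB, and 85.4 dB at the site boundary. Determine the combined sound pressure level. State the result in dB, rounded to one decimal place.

Incoherent sources combine by intensity addition: L_total = 10·log₁₀(Σ 10^(L_i/10)).
Σ 10^(L/10) = 10^(60.2/10) + 10^(74.2/10) + 10^(81.7/10) + 10^(85.4/10) = 5.220e+08.
L_total = 10·log₁₀(5.220e+08) = 87.18 dB.

87.2 dB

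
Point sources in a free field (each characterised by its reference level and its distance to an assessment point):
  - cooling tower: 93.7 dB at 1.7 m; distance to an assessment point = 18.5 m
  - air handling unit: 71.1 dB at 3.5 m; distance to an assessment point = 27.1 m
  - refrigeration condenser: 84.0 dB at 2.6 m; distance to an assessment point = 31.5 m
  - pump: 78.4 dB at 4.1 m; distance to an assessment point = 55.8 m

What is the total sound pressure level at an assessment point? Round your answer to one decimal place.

73.4 dB

Propagate each source to the receiver with L = L_ref − 20·log₁₀(r/r_ref), then add intensities.
cooling tower: 93.7 − 20·log₁₀(18.5/1.7) = 93.7 − 20.73 = 72.97 dB.
air handling unit: 71.1 − 20·log₁₀(27.1/3.5) = 71.1 − 17.78 = 53.32 dB.
refrigeration condenser: 84.0 − 20·log₁₀(31.5/2.6) = 84.0 − 21.67 = 62.33 dB.
pump: 78.4 − 20·log₁₀(55.8/4.1) = 78.4 − 22.68 = 55.72 dB.
Σ 10^(L/10) = 2.209e+07 → L_total = 10·log₁₀(2.209e+07) = 73.44 dB.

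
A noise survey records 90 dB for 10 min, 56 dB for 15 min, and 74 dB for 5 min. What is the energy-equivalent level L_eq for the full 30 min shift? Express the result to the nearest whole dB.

85 dB

Weight each interval's intensity by its duration and average over T = 30 min:
Σ tᵢ·10^(Lᵢ/10) = 10·10^(90/10) + 15·10^(56/10) + 5·10^(74/10) = 1.013e+10.
L_eq = 10·log₁₀(1.013e+10/30) = 85.29 dB.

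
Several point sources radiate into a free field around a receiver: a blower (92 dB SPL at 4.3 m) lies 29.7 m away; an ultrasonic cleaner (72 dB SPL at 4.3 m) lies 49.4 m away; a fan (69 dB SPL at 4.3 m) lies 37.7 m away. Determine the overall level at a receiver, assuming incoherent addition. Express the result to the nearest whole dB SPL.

75 dB SPL

Propagate each source to the receiver with L = L_ref − 20·log₁₀(r/r_ref), then add intensities.
blower: 92 − 20·log₁₀(29.7/4.3) = 92 − 16.79 = 75.21 dB SPL.
ultrasonic cleaner: 72 − 20·log₁₀(49.4/4.3) = 72 − 21.21 = 50.79 dB SPL.
fan: 69 − 20·log₁₀(37.7/4.3) = 69 − 18.86 = 50.14 dB SPL.
Σ 10^(L/10) = 3.345e+07 → L_total = 10·log₁₀(3.345e+07) = 75.24 dB SPL.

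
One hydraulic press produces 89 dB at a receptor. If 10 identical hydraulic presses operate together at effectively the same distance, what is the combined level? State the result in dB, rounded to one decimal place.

99.0 dB

N identical incoherent sources raise the level by 10·log₁₀ N.
L_total = 89 + 10·log₁₀(10) = 89 + 10.000 = 99.00 dB.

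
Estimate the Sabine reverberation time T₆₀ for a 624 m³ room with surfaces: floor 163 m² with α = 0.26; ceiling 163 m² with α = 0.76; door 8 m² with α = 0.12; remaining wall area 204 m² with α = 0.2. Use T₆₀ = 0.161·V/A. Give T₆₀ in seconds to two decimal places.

A = Σ Sᵢαᵢ = 163·0.26 + 163·0.76 + 8·0.12 + 204·0.2 = 208.02 m².
T₆₀ = 0.161 × 624 / 208.02 = 0.483 s.

0.48 s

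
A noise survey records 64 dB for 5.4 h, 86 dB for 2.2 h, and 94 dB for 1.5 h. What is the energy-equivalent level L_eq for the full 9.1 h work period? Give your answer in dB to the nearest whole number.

L_eq = 10·log₁₀[(1/T)·Σ tᵢ·10^(Lᵢ/10)] with T = 9.1 h.
Σ tᵢ·10^(Lᵢ/10) = 5.4·10^(64/10) + 2.2·10^(86/10) + 1.5·10^(94/10) = 4.657e+09.
L_eq = 10·log₁₀(4.657e+09/9.1) = 87.09 dB.

87 dB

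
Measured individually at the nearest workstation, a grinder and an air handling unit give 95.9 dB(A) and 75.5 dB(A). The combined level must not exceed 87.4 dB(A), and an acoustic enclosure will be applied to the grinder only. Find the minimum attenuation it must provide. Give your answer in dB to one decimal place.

8.8 dB

Fixed contribution from the other source: Σ 10^(L/10) = 10^(75.5/10) = 3.548e+07 (75.50 dB(A)).
The limit corresponds to 10^(87.4/10) = 5.495e+08; subtracting the fixed part leaves 5.141e+08 for the grinder, i.e. 87.11 dB(A).
So the grinder must be reduced from 95.9 to 87.11 dB(A): IL = 8.79 dB.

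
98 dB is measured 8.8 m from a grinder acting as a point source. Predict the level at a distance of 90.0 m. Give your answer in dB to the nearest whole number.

For a point source, L₂ = L₁ − 20·log₁₀(r₂/r₁).
L₂ = 98 − 20·log₁₀(90.0/8.8) = 98 − 20.195 = 77.80 dB.

78 dB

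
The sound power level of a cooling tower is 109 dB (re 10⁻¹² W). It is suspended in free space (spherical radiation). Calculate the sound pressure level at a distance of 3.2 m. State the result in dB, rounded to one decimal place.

87.9 dB

The power spreads over a sphere of area 4π·r², so L_p = L_w − 10·log₁₀(4π·r²).
4π·r² = 128.7 m², 10·log₁₀ of that is 21.095 dB.
L_p = 109 − 21.095 = 87.90 dB.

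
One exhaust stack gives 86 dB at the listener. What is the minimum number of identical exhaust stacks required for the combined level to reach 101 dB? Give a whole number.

The shortfall is 101 − 86 = 15.0 dB, and N units add 10·log₁₀ N, so need 10·log₁₀ N ≥ 15.0.
N ≥ 10^(15.0/10) = 31.623, so N = 32.

32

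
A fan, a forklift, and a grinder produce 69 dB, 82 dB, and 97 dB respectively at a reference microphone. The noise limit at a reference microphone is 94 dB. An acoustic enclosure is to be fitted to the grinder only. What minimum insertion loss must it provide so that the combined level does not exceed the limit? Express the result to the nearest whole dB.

3 dB

Everything except the grinder sums to 10^(69/10) + 10^(82/10) = 1.664e+08 in linear terms, 82.21 dB.
The limit corresponds to 10^(94/10) = 2.512e+09; subtracting the fixed part leaves 2.345e+09 for the grinder, i.e. 93.70 dB.
So the grinder must be reduced from 97 to 93.70 dB: IL = 3.30 dB.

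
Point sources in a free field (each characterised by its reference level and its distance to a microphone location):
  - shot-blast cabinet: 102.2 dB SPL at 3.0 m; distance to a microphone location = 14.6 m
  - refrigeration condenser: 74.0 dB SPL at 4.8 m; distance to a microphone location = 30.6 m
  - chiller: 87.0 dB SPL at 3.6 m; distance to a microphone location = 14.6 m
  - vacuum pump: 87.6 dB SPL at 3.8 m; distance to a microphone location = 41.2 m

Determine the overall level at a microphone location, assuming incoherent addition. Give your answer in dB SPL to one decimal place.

88.7 dB SPL

First find each source's level at the receiver (point-source: −20·log₁₀(r/r_ref)), then combine on an intensity basis.
shot-blast cabinet: 102.2 − 20·log₁₀(14.6/3.0) = 102.2 − 13.74 = 88.46 dB SPL.
refrigeration condenser: 74.0 − 20·log₁₀(30.6/4.8) = 74.0 − 16.09 = 57.91 dB SPL.
chiller: 87.0 − 20·log₁₀(14.6/3.6) = 87.0 − 12.16 = 74.84 dB SPL.
vacuum pump: 87.6 − 20·log₁₀(41.2/3.8) = 87.6 − 20.70 = 66.90 dB SPL.
Σ 10^(L/10) = 7.367e+08 → L_total = 10·log₁₀(7.367e+08) = 88.67 dB SPL.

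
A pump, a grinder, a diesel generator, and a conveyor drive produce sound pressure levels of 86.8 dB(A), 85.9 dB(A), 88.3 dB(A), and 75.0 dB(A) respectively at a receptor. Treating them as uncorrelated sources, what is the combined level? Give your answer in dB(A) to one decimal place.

Incoherent sources combine by intensity addition: L_total = 10·log₁₀(Σ 10^(L_i/10)).
Σ 10^(L/10) = 10^(86.8/10) + 10^(85.9/10) + 10^(88.3/10) + 10^(75.0/10) = 1.575e+09.
L_total = 10·log₁₀(1.575e+09) = 91.97 dB(A).

92.0 dB(A)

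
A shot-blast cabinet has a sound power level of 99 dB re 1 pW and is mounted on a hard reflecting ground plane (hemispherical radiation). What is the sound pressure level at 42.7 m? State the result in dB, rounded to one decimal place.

58.4 dB

The power spreads over a hemisphere of area 2π·r², so L_p = L_w − 10·log₁₀(2π·r²).
2π·r² = 1.146e+04 m², 10·log₁₀ of that is 40.590 dB.
L_p = 99 − 40.590 = 58.41 dB.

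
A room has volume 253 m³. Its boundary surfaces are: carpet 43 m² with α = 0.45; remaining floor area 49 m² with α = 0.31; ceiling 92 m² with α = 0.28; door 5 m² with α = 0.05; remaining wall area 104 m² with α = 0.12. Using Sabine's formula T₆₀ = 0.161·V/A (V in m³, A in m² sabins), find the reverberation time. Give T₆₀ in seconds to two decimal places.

A = Σ Sᵢαᵢ = 43·0.45 + 49·0.31 + 92·0.28 + 5·0.05 + 104·0.12 = 73.03 m².
T₆₀ = 0.161 × 253 / 73.03 = 0.558 s.

0.56 s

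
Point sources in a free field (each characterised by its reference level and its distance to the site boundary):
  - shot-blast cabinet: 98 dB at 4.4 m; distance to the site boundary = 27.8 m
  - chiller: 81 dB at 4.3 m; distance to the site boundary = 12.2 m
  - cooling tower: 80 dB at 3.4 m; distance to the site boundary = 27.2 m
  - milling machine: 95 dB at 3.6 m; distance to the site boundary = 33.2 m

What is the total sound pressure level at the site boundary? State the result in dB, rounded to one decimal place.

83.3 dB

Propagate each source to the receiver with L = L_ref − 20·log₁₀(r/r_ref), then add intensities.
shot-blast cabinet: 98 − 20·log₁₀(27.8/4.4) = 98 − 16.01 = 81.99 dB.
chiller: 81 − 20·log₁₀(12.2/4.3) = 81 − 9.06 = 71.94 dB.
cooling tower: 80 − 20·log₁₀(27.2/3.4) = 80 − 18.06 = 61.94 dB.
milling machine: 95 − 20·log₁₀(33.2/3.6) = 95 − 19.30 = 75.70 dB.
Σ 10^(L/10) = 2.124e+08 → L_total = 10·log₁₀(2.124e+08) = 83.27 dB.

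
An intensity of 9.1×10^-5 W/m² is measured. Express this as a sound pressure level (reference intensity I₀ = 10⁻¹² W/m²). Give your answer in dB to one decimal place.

L = 10·log₁₀(I/I₀) = 10·log₁₀(9.1×10^-5/10⁻¹²) = 10·log₁₀(9.1×10^7).
L = 10·(0.9590 + 7) = 79.59 dB.

79.6 dB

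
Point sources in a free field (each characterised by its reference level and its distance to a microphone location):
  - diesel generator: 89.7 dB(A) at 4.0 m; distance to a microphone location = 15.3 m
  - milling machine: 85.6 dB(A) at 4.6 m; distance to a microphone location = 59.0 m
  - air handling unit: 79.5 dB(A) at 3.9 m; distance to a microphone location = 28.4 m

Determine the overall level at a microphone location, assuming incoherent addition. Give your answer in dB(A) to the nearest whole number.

First find each source's level at the receiver (point-source: −20·log₁₀(r/r_ref)), then combine on an intensity basis.
diesel generator: 89.7 − 20·log₁₀(15.3/4.0) = 89.7 − 11.65 = 78.05 dB(A).
milling machine: 85.6 − 20·log₁₀(59.0/4.6) = 85.6 − 22.16 = 63.44 dB(A).
air handling unit: 79.5 − 20·log₁₀(28.4/3.9) = 79.5 − 17.25 = 62.25 dB(A).
Σ 10^(L/10) = 6.768e+07 → L_total = 10·log₁₀(6.768e+07) = 78.30 dB(A).

78 dB(A)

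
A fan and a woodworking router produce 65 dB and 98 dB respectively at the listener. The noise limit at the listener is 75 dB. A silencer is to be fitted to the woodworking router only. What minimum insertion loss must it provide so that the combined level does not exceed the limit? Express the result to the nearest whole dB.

23 dB

Fixed contribution from the other source: Σ 10^(L/10) = 10^(65/10) = 3.162e+06 (65.00 dB).
The limit corresponds to 10^(75/10) = 3.162e+07; subtracting the fixed part leaves 2.846e+07 for the woodworking router, i.e. 74.54 dB.
So the woodworking router must be reduced from 98 to 74.54 dB: IL = 23.46 dB.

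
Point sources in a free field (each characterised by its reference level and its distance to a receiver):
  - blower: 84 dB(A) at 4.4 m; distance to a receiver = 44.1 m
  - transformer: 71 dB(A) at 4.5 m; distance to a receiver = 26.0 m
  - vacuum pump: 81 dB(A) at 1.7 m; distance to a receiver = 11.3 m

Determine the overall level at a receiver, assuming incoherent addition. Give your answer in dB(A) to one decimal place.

Apply inverse-square spreading to bring every level to the receiver, then sum 10^(L/10).
blower: 84 − 20·log₁₀(44.1/4.4) = 84 − 20.02 = 63.98 dB(A).
transformer: 71 − 20·log₁₀(26.0/4.5) = 71 − 15.24 = 55.76 dB(A).
vacuum pump: 81 − 20·log₁₀(11.3/1.7) = 81 − 16.45 = 64.55 dB(A).
Σ 10^(L/10) = 5.727e+06 → L_total = 10·log₁₀(5.727e+06) = 67.58 dB(A).

67.6 dB(A)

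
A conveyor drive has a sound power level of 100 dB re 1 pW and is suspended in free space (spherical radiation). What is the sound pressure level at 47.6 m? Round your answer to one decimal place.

The power spreads over a sphere of area 4π·r², so L_p = L_w − 10·log₁₀(4π·r²).
4π·r² = 2.847e+04 m², 10·log₁₀ of that is 44.544 dB.
L_p = 100 − 44.544 = 55.46 dB.

55.5 dB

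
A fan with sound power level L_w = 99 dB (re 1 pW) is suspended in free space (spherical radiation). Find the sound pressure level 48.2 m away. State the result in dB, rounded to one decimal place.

54.3 dB

The power spreads over a sphere of area 4π·r², so L_p = L_w − 10·log₁₀(4π·r²).
4π·r² = 2.919e+04 m², 10·log₁₀ of that is 44.653 dB.
L_p = 99 − 44.653 = 54.35 dB.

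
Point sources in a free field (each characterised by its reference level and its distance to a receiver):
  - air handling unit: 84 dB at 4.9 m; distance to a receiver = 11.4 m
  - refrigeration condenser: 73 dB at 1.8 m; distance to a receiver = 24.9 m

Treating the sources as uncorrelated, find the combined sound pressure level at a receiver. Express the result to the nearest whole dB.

77 dB

Apply inverse-square spreading to bring every level to the receiver, then sum 10^(L/10).
air handling unit: 84 − 20·log₁₀(11.4/4.9) = 84 − 7.33 = 76.67 dB.
refrigeration condenser: 73 − 20·log₁₀(24.9/1.8) = 73 − 22.82 = 50.18 dB.
Σ 10^(L/10) = 4.651e+07 → L_total = 10·log₁₀(4.651e+07) = 76.68 dB.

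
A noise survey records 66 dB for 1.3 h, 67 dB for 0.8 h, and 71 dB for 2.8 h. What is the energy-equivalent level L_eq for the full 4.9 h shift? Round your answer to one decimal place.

69.6 dB

The energy average is taken in the linear domain: L_eq = 10·log₁₀[(Σ tᵢ·10^(Lᵢ/10))/T], T = 4.9 h.
Σ tᵢ·10^(Lᵢ/10) = 1.3·10^(66/10) + 0.8·10^(67/10) + 2.8·10^(71/10) = 4.443e+07.
L_eq = 10·log₁₀(4.443e+07/4.9) = 69.58 dB.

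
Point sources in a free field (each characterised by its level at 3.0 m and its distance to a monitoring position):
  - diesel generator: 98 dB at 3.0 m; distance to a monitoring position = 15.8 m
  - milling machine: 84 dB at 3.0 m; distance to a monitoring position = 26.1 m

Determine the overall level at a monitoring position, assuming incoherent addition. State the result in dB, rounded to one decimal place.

Apply inverse-square spreading to bring every level to the receiver, then sum 10^(L/10).
diesel generator: 98 − 20·log₁₀(15.8/3.0) = 98 − 14.43 = 83.57 dB.
milling machine: 84 − 20·log₁₀(26.1/3.0) = 84 − 18.79 = 65.21 dB.
Σ 10^(L/10) = 2.308e+08 → L_total = 10·log₁₀(2.308e+08) = 83.63 dB.

83.6 dB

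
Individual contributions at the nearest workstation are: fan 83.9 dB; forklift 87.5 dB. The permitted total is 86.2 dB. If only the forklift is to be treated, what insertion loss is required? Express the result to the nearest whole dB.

5 dB

Fixed contribution from the other source: Σ 10^(L/10) = 10^(83.9/10) = 2.455e+08 (83.90 dB).
The limit corresponds to 10^(86.2/10) = 4.169e+08; subtracting the fixed part leaves 1.714e+08 for the forklift, i.e. 82.34 dB.
Required insertion loss = 87.5 − 82.34 = 5.16 dB.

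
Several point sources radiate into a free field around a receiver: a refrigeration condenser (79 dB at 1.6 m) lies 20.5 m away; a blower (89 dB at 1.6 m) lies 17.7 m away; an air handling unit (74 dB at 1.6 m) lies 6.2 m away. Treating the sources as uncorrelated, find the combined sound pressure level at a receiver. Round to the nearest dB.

First find each source's level at the receiver (point-source: −20·log₁₀(r/r_ref)), then combine on an intensity basis.
refrigeration condenser: 79 − 20·log₁₀(20.5/1.6) = 79 − 22.15 = 56.85 dB.
blower: 89 − 20·log₁₀(17.7/1.6) = 89 − 20.88 = 68.12 dB.
air handling unit: 74 − 20·log₁₀(6.2/1.6) = 74 − 11.77 = 62.23 dB.
Σ 10^(L/10) = 8.647e+06 → L_total = 10·log₁₀(8.647e+06) = 69.37 dB.

69 dB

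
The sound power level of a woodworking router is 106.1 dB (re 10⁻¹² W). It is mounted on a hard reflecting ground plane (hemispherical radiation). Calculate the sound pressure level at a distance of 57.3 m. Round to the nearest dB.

63 dB

L_p = L_w − 10·log₁₀(2π·r²) with r = 57.3 m.
2π·r² = 2.063e+04 m², 10·log₁₀ of that is 43.145 dB.
L_p = 106.1 − 43.145 = 62.96 dB.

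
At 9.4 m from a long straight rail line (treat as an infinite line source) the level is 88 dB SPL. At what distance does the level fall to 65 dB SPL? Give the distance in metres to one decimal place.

1875.5 m

The 23.0 dB drop corresponds to a distance ratio of 10^(23.0/10) for a line source.
r₂ = 9.4·10^((88−65)/10) = 9.4·10^(23.0/10) = 1875.55 m.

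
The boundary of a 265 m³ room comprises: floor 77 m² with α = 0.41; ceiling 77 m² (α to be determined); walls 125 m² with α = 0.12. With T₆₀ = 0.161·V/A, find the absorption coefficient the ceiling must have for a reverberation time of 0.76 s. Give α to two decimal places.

From T₆₀ = 0.161·V/A, the target T₆₀ = 0.76 s needs A = 0.161·265/0.76 = 56.14 m².
Absorption from the other surfaces = 77·0.41 + 125·0.12 = 46.57 m², so the ceiling must supply 9.57 m² over 77 m².
α = 9.57/77 = 0.124.

0.12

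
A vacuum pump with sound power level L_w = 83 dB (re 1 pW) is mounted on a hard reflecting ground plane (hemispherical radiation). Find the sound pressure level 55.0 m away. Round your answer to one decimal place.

The power spreads over a hemisphere of area 2π·r², so L_p = L_w − 10·log₁₀(2π·r²).
2π·r² = 1.901e+04 m², 10·log₁₀ of that is 42.789 dB.
L_p = 83 − 42.789 = 40.21 dB.

40.2 dB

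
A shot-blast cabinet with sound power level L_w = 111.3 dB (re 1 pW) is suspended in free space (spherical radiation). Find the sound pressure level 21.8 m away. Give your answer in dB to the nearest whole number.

The power spreads over a sphere of area 4π·r², so L_p = L_w − 10·log₁₀(4π·r²).
4π·r² = 5972 m², 10·log₁₀ of that is 37.761 dB.
L_p = 111.3 − 37.761 = 73.54 dB.

74 dB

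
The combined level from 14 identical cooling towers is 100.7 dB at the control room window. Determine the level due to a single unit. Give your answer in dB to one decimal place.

89.2 dB

14 equal contributions raise the level by 10·log₁₀ 14 = 11.461 dB, so each unit alone gives 100.7 − 11.461.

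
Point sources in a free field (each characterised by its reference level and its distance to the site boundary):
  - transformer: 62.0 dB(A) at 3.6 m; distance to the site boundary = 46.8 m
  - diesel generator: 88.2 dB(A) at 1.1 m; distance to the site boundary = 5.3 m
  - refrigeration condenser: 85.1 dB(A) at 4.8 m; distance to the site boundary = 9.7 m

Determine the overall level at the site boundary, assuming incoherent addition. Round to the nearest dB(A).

Propagate each source to the receiver with L = L_ref − 20·log₁₀(r/r_ref), then add intensities.
transformer: 62.0 − 20·log₁₀(46.8/3.6) = 62.0 − 22.28 = 39.72 dB(A).
diesel generator: 88.2 − 20·log₁₀(5.3/1.1) = 88.2 − 13.66 = 74.54 dB(A).
refrigeration condenser: 85.1 − 20·log₁₀(9.7/4.8) = 85.1 − 6.11 = 78.99 dB(A).
Σ 10^(L/10) = 1.077e+08 → L_total = 10·log₁₀(1.077e+08) = 80.32 dB(A).

80 dB(A)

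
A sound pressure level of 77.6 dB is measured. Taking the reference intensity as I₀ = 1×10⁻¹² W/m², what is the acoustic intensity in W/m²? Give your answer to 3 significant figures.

I = I₀·10^(L/10) = 10⁻¹² × 10^(77.6/10) = 10^(-4.240).

5.75e-05 W/m²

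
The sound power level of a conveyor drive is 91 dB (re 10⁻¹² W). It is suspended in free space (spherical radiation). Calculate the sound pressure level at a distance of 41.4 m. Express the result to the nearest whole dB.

48 dB

L_p = L_w − 10·log₁₀(4π·r²) with r = 41.4 m.
4π·r² = 2.154e+04 m², 10·log₁₀ of that is 43.332 dB.
L_p = 91 − 43.332 = 47.67 dB.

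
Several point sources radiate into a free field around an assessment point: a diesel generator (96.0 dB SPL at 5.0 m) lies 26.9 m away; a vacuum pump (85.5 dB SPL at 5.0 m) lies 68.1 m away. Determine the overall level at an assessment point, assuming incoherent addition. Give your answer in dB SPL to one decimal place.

Apply inverse-square spreading to bring every level to the receiver, then sum 10^(L/10).
diesel generator: 96.0 − 20·log₁₀(26.9/5.0) = 96.0 − 14.62 = 81.38 dB SPL.
vacuum pump: 85.5 − 20·log₁₀(68.1/5.0) = 85.5 − 22.68 = 62.82 dB SPL.
Σ 10^(L/10) = 1.395e+08 → L_total = 10·log₁₀(1.395e+08) = 81.44 dB SPL.

81.4 dB SPL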